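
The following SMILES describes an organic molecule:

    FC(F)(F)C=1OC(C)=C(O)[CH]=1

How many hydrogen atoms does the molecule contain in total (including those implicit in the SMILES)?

5

Walk through each heavy atom and fill implicit hydrogens from standard valence (C 4, N 3, O 2, S 2, halogen 1):
  atom 1: F (halogen, monovalent) → 0 H
  atom 2: C, bond orders sum to 4 (valence 4) → 0 H
  atom 3: F (halogen, monovalent) → 0 H
  atom 4: F (halogen, monovalent) → 0 H
  atom 5: C, bond orders sum to 4 (valence 4) → 0 H
  atom 6: O, bond orders sum to 2 (valence 2) → 0 H
  atom 7: C, bond orders sum to 4 (valence 4) → 0 H
  atom 8: C, bond orders sum to 1 (valence 4) → 3 H
  atom 9: C, bond orders sum to 4 (valence 4) → 0 H
  atom 10: O, bond orders sum to 1 (valence 2) → 1 H
  atom 11: C with explicit H count 1
Total hydrogens: 5.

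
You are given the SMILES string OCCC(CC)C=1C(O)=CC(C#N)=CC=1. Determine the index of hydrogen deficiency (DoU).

6

Molecular formula: C12H15NO2.
DoU = (2C + 2 + N − H − X) / 2, where X is the halogen count and O/S are ignored.
    = (2·12 + 2 + 1 − 15 − 0) / 2 = 12 / 2 = 6.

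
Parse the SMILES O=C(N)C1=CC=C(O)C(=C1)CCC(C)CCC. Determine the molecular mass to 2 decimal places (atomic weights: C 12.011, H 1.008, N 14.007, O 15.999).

First, the molecular formula is C14H21NO2 (counting implicit H from valence).
  C: 14 × 12.011 = 168.154
  H: 21 × 1.008 = 21.168
  N: 1 × 14.007 = 14.007
  O: 2 × 15.999 = 31.998
Sum: 14×12.011 + 21×1.008 + 1×14.007 + 2×15.999 = 235.327 → 235.33 g/mol.

235.33 g/mol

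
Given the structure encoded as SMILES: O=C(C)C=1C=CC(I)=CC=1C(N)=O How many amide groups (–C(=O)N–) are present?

1

The amide motif appears at heavy-atom position 11 in the SMILES.
Other groups present: 1 ketone.
Amide count: 1.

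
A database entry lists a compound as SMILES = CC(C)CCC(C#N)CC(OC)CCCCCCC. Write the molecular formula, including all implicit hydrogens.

C17H33NO

Walk through each heavy atom and fill implicit hydrogens from standard valence (C 4, N 3, O 2, S 2, halogen 1):
  atom 1: C, bond orders sum to 1 (valence 4) → 3 H
  atom 2: C, bond orders sum to 3 (valence 4) → 1 H
  atom 3: C, bond orders sum to 1 (valence 4) → 3 H
  atom 4: C, bond orders sum to 2 (valence 4) → 2 H
  atom 5: C, bond orders sum to 2 (valence 4) → 2 H
  atom 6: C, bond orders sum to 3 (valence 4) → 1 H
  atom 7: C, bond orders sum to 4 (valence 4) → 0 H
  atom 8: N, bond orders sum to 3 (valence 3) → 0 H
  atom 9: C, bond orders sum to 2 (valence 4) → 2 H
  atom 10: C, bond orders sum to 3 (valence 4) → 1 H
  atom 11: O, bond orders sum to 2 (valence 2) → 0 H
  atom 12: C, bond orders sum to 1 (valence 4) → 3 H
  atom 13: C, bond orders sum to 2 (valence 4) → 2 H
  atom 14: C, bond orders sum to 2 (valence 4) → 2 H
  atom 15: C, bond orders sum to 2 (valence 4) → 2 H
  atom 16: C, bond orders sum to 2 (valence 4) → 2 H
  atom 17: C, bond orders sum to 2 (valence 4) → 2 H
  atom 18: C, bond orders sum to 2 (valence 4) → 2 H
  atom 19: C, bond orders sum to 1 (valence 4) → 3 H
Totals → C:17, H:33, N:1, O:1.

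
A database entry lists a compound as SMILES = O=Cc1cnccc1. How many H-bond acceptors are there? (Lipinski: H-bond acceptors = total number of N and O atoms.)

2

N atoms: 1; O atoms: 1.
Lipinski HBA = 1 + 1 = 2.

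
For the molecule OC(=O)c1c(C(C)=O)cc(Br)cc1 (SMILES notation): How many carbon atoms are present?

Count every carbon token in the SMILES (each C, including those in ring-closure positions and inside branches).
Carbon count: 9.

9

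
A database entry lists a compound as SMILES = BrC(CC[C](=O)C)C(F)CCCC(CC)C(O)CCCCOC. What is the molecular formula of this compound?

C18H34BrFO3

Walk through each heavy atom and fill implicit hydrogens from standard valence (C 4, N 3, O 2, S 2, halogen 1):
  atom 1: Br (halogen, monovalent) → 0 H
  atom 2: C, bond orders sum to 3 (valence 4) → 1 H
  atom 3: C, bond orders sum to 2 (valence 4) → 2 H
  atom 4: C, bond orders sum to 2 (valence 4) → 2 H
  atom 5: C with explicit H count 0
  atom 6: O, bond orders sum to 2 (valence 2) → 0 H
  atom 7: C, bond orders sum to 1 (valence 4) → 3 H
  atom 8: C, bond orders sum to 3 (valence 4) → 1 H
  atom 9: F (halogen, monovalent) → 0 H
  atom 10: C, bond orders sum to 2 (valence 4) → 2 H
  atom 11: C, bond orders sum to 2 (valence 4) → 2 H
  atom 12: C, bond orders sum to 2 (valence 4) → 2 H
  atom 13: C, bond orders sum to 3 (valence 4) → 1 H
  atom 14: C, bond orders sum to 2 (valence 4) → 2 H
  atom 15: C, bond orders sum to 1 (valence 4) → 3 H
  atom 16: C, bond orders sum to 3 (valence 4) → 1 H
  atom 17: O, bond orders sum to 1 (valence 2) → 1 H
  atom 18: C, bond orders sum to 2 (valence 4) → 2 H
  atom 19: C, bond orders sum to 2 (valence 4) → 2 H
  atom 20: C, bond orders sum to 2 (valence 4) → 2 H
  atom 21: C, bond orders sum to 2 (valence 4) → 2 H
  atom 22: O, bond orders sum to 2 (valence 2) → 0 H
  atom 23: C, bond orders sum to 1 (valence 4) → 3 H
Totals → C:18, H:34, Br:1, F:1, O:3.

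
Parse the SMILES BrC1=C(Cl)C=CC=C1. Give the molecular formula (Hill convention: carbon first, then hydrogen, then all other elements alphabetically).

Walk through each heavy atom and fill implicit hydrogens from standard valence (C 4, N 3, O 2, S 2, halogen 1):
  atom 1: Br (halogen, monovalent) → 0 H
  atom 2: C, bond orders sum to 4 (valence 4) → 0 H
  atom 3: C, bond orders sum to 4 (valence 4) → 0 H
  atom 4: Cl (halogen, monovalent) → 0 H
  atom 5: C, bond orders sum to 3 (valence 4) → 1 H
  atom 6: C, bond orders sum to 3 (valence 4) → 1 H
  atom 7: C, bond orders sum to 3 (valence 4) → 1 H
  atom 8: C, bond orders sum to 3 (valence 4) → 1 H
Totals → C:6, H:4, Br:1, Cl:1.

C6H4BrCl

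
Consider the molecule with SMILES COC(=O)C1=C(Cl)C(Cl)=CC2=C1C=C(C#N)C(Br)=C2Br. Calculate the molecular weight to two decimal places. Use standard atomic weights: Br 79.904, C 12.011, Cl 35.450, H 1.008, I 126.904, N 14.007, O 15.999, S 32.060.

First, the molecular formula is C13H5Br2Cl2NO2 (counting implicit H from valence).
  Br: 2 × 79.904 = 159.808
  C: 13 × 12.011 = 156.143
  Cl: 2 × 35.450 = 70.900
  H: 5 × 1.008 = 5.040
  N: 1 × 14.007 = 14.007
  O: 2 × 15.999 = 31.998
Sum: 2×79.904 + 13×12.011 + 2×35.450 + 5×1.008 + 1×14.007 + 2×15.999 = 437.896 → 437.90 g/mol.

437.90 g/mol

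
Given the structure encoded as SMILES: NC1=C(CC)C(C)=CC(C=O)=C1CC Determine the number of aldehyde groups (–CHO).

1

The aldehyde motif appears at heavy-atom position 10 in the SMILES.
Other groups present: 1 primary amine.
Aldehyde count: 1.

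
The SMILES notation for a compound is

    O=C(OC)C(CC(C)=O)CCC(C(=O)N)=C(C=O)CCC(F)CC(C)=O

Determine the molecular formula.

C18H26FNO6

Walk through each heavy atom and fill implicit hydrogens from standard valence (C 4, N 3, O 2, S 2, halogen 1):
  atom 1: O, bond orders sum to 2 (valence 2) → 0 H
  atom 2: C, bond orders sum to 4 (valence 4) → 0 H
  atom 3: O, bond orders sum to 2 (valence 2) → 0 H
  atom 4: C, bond orders sum to 1 (valence 4) → 3 H
  atom 5: C, bond orders sum to 3 (valence 4) → 1 H
  atom 6: C, bond orders sum to 2 (valence 4) → 2 H
  atom 7: C, bond orders sum to 4 (valence 4) → 0 H
  atom 8: C, bond orders sum to 1 (valence 4) → 3 H
  atom 9: O, bond orders sum to 2 (valence 2) → 0 H
  atom 10: C, bond orders sum to 2 (valence 4) → 2 H
  atom 11: C, bond orders sum to 2 (valence 4) → 2 H
  atom 12: C, bond orders sum to 4 (valence 4) → 0 H
  atom 13: C, bond orders sum to 4 (valence 4) → 0 H
  atom 14: O, bond orders sum to 2 (valence 2) → 0 H
  atom 15: N, bond orders sum to 1 (valence 3) → 2 H
  atom 16: C, bond orders sum to 4 (valence 4) → 0 H
  atom 17: C, bond orders sum to 3 (valence 4) → 1 H
  atom 18: O, bond orders sum to 2 (valence 2) → 0 H
  atom 19: C, bond orders sum to 2 (valence 4) → 2 H
  atom 20: C, bond orders sum to 2 (valence 4) → 2 H
  atom 21: C, bond orders sum to 3 (valence 4) → 1 H
  atom 22: F (halogen, monovalent) → 0 H
  atom 23: C, bond orders sum to 2 (valence 4) → 2 H
  atom 24: C, bond orders sum to 4 (valence 4) → 0 H
  atom 25: C, bond orders sum to 1 (valence 4) → 3 H
  atom 26: O, bond orders sum to 2 (valence 2) → 0 H
Totals → C:18, H:26, F:1, N:1, O:6.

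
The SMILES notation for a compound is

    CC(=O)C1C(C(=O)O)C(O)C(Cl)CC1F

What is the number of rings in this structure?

In SMILES, each pair of matching ring-closure digits denotes one ring-closing bond; the number of such bonds equals the number of independent rings.
Ring-closure bonds here: 1.

1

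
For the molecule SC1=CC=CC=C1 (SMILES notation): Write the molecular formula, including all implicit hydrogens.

Walk through each heavy atom and fill implicit hydrogens from standard valence (C 4, N 3, O 2, S 2, halogen 1):
  atom 1: S, bond orders sum to 1 (valence 2) → 1 H
  atom 2: C, bond orders sum to 4 (valence 4) → 0 H
  atom 3: C, bond orders sum to 3 (valence 4) → 1 H
  atom 4: C, bond orders sum to 3 (valence 4) → 1 H
  atom 5: C, bond orders sum to 3 (valence 4) → 1 H
  atom 6: C, bond orders sum to 3 (valence 4) → 1 H
  atom 7: C, bond orders sum to 3 (valence 4) → 1 H
Totals → C:6, H:6, S:1.
In Hill order: C6H6S.

C6H6S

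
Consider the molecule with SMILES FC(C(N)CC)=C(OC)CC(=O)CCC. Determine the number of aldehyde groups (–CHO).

Scan the SMILES for the aldehyde motif — none present.
Groups that are present: 1 alkene, 1 ether, 1 ketone, 1 primary amine.

0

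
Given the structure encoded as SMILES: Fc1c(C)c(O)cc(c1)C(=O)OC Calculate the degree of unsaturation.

Molecular formula: C9H9FO3.
DoU = (2C + 2 + N − H − X) / 2, where X is the halogen count and O/S are ignored.
    = (2·9 + 2 + 0 − 9 − 1) / 2 = 10 / 2 = 5.

5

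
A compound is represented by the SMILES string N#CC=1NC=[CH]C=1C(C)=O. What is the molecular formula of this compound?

Walk through each heavy atom and fill implicit hydrogens from standard valence (C 4, N 3, O 2, S 2, halogen 1):
  atom 1: N, bond orders sum to 3 (valence 3) → 0 H
  atom 2: C, bond orders sum to 4 (valence 4) → 0 H
  atom 3: C, bond orders sum to 4 (valence 4) → 0 H
  atom 4: N, bond orders sum to 2 (valence 3) → 1 H
  atom 5: C, bond orders sum to 3 (valence 4) → 1 H
  atom 6: C with explicit H count 1
  atom 7: C, bond orders sum to 4 (valence 4) → 0 H
  atom 8: C, bond orders sum to 4 (valence 4) → 0 H
  atom 9: C, bond orders sum to 1 (valence 4) → 3 H
  atom 10: O, bond orders sum to 2 (valence 2) → 0 H
Totals → C:7, H:6, N:2, O:1.

C7H6N2O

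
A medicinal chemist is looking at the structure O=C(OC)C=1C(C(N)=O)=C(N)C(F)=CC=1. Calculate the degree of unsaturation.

Molecular formula: C9H9FN2O3.
DoU = (2C + 2 + N − H − X) / 2, where X is the halogen count and O/S are ignored.
    = (2·9 + 2 + 2 − 9 − 1) / 2 = 12 / 2 = 6.

6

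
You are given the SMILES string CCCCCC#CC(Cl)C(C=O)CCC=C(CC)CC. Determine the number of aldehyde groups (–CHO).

The aldehyde motif appears at heavy-atom position 11 in the SMILES.
Other groups present: 1 alkene, 1 alkyne.
Aldehyde count: 1.

1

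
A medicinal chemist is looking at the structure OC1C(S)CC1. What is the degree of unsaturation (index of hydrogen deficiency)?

Molecular formula: C4H8OS.
DoU = (2C + 2 + N − H − X) / 2, where X is the halogen count and O/S are ignored.
    = (2·4 + 2 + 0 − 8 − 0) / 2 = 2 / 2 = 1.

1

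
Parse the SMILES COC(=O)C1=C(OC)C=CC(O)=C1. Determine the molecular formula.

Walk through each heavy atom and fill implicit hydrogens from standard valence (C 4, N 3, O 2, S 2, halogen 1):
  atom 1: C, bond orders sum to 1 (valence 4) → 3 H
  atom 2: O, bond orders sum to 2 (valence 2) → 0 H
  atom 3: C, bond orders sum to 4 (valence 4) → 0 H
  atom 4: O, bond orders sum to 2 (valence 2) → 0 H
  atom 5: C, bond orders sum to 4 (valence 4) → 0 H
  atom 6: C, bond orders sum to 4 (valence 4) → 0 H
  atom 7: O, bond orders sum to 2 (valence 2) → 0 H
  atom 8: C, bond orders sum to 1 (valence 4) → 3 H
  atom 9: C, bond orders sum to 3 (valence 4) → 1 H
  atom 10: C, bond orders sum to 3 (valence 4) → 1 H
  atom 11: C, bond orders sum to 4 (valence 4) → 0 H
  atom 12: O, bond orders sum to 1 (valence 2) → 1 H
  atom 13: C, bond orders sum to 3 (valence 4) → 1 H
Totals → C:9, H:10, O:4.

C9H10O4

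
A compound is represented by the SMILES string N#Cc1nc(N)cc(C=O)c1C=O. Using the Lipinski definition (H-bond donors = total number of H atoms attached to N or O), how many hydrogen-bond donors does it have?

Donors: find every N or O and count the H atoms it carries.
  atom 1 (N): bond orders sum to 3 → 0 H
  atom 4 (N): bond orders sum to 3 → 0 H
  atom 6 (N): bond orders sum to 1 → 2 H
  atom 10 (O): bond orders sum to 2 → 0 H
  atom 13 (O): bond orders sum to 2 → 0 H
Lipinski HBD = 2.

2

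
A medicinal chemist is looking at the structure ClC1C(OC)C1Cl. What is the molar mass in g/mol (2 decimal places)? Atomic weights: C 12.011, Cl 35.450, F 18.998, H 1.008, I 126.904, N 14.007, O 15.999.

140.99 g/mol

First, the molecular formula is C4H6Cl2O (counting implicit H from valence).
  C: 4 × 12.011 = 48.044
  Cl: 2 × 35.450 = 70.900
  H: 6 × 1.008 = 6.048
  O: 1 × 15.999 = 15.999
Sum: 4×12.011 + 2×35.450 + 6×1.008 + 1×15.999 = 140.991 → 140.99 g/mol.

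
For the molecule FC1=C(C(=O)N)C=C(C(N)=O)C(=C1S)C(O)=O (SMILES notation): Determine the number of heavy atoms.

Every atom symbol written in the SMILES (organic subset) is one heavy atom; implicit H are not written.
Heavy atoms by element → C:9, F:1, N:2, O:4, S:1.
Total: 17.

17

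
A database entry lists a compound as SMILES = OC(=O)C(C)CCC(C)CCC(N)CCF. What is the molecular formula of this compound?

Walk through each heavy atom and fill implicit hydrogens from standard valence (C 4, N 3, O 2, S 2, halogen 1):
  atom 1: O, bond orders sum to 1 (valence 2) → 1 H
  atom 2: C, bond orders sum to 4 (valence 4) → 0 H
  atom 3: O, bond orders sum to 2 (valence 2) → 0 H
  atom 4: C, bond orders sum to 3 (valence 4) → 1 H
  atom 5: C, bond orders sum to 1 (valence 4) → 3 H
  atom 6: C, bond orders sum to 2 (valence 4) → 2 H
  atom 7: C, bond orders sum to 2 (valence 4) → 2 H
  atom 8: C, bond orders sum to 3 (valence 4) → 1 H
  atom 9: C, bond orders sum to 1 (valence 4) → 3 H
  atom 10: C, bond orders sum to 2 (valence 4) → 2 H
  atom 11: C, bond orders sum to 2 (valence 4) → 2 H
  atom 12: C, bond orders sum to 3 (valence 4) → 1 H
  atom 13: N, bond orders sum to 1 (valence 3) → 2 H
  atom 14: C, bond orders sum to 2 (valence 4) → 2 H
  atom 15: C, bond orders sum to 2 (valence 4) → 2 H
  atom 16: F (halogen, monovalent) → 0 H
Totals → C:12, H:24, F:1, N:1, O:2.
In Hill order: C12H24FNO2.

C12H24FNO2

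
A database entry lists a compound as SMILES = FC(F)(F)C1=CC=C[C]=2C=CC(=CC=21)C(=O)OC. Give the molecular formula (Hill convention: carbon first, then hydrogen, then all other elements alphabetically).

C13H9F3O2

Walk through each heavy atom and fill implicit hydrogens from standard valence (C 4, N 3, O 2, S 2, halogen 1):
  atom 1: F (halogen, monovalent) → 0 H
  atom 2: C, bond orders sum to 4 (valence 4) → 0 H
  atom 3: F (halogen, monovalent) → 0 H
  atom 4: F (halogen, monovalent) → 0 H
  atom 5: C, bond orders sum to 4 (valence 4) → 0 H
  atom 6: C, bond orders sum to 3 (valence 4) → 1 H
  atom 7: C, bond orders sum to 3 (valence 4) → 1 H
  atom 8: C, bond orders sum to 3 (valence 4) → 1 H
  atom 9: C with explicit H count 0
  atom 10: C, bond orders sum to 3 (valence 4) → 1 H
  atom 11: C, bond orders sum to 3 (valence 4) → 1 H
  atom 12: C, bond orders sum to 4 (valence 4) → 0 H
  atom 13: C, bond orders sum to 3 (valence 4) → 1 H
  atom 14: C, bond orders sum to 4 (valence 4) → 0 H
  atom 15: C, bond orders sum to 4 (valence 4) → 0 H
  atom 16: O, bond orders sum to 2 (valence 2) → 0 H
  atom 17: O, bond orders sum to 2 (valence 2) → 0 H
  atom 18: C, bond orders sum to 1 (valence 4) → 3 H
Totals → C:13, H:9, F:3, O:2.
In Hill order: C13H9F3O2.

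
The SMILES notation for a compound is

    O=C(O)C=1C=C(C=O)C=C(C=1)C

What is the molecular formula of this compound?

Walk through each heavy atom and fill implicit hydrogens from standard valence (C 4, N 3, O 2, S 2, halogen 1):
  atom 1: O, bond orders sum to 2 (valence 2) → 0 H
  atom 2: C, bond orders sum to 4 (valence 4) → 0 H
  atom 3: O, bond orders sum to 1 (valence 2) → 1 H
  atom 4: C, bond orders sum to 4 (valence 4) → 0 H
  atom 5: C, bond orders sum to 3 (valence 4) → 1 H
  atom 6: C, bond orders sum to 4 (valence 4) → 0 H
  atom 7: C, bond orders sum to 3 (valence 4) → 1 H
  atom 8: O, bond orders sum to 2 (valence 2) → 0 H
  atom 9: C, bond orders sum to 3 (valence 4) → 1 H
  atom 10: C, bond orders sum to 4 (valence 4) → 0 H
  atom 11: C, bond orders sum to 3 (valence 4) → 1 H
  atom 12: C, bond orders sum to 1 (valence 4) → 3 H
Totals → C:9, H:8, O:3.

C9H8O3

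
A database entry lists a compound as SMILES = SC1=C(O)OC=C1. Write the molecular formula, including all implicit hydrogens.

Walk through each heavy atom and fill implicit hydrogens from standard valence (C 4, N 3, O 2, S 2, halogen 1):
  atom 1: S, bond orders sum to 1 (valence 2) → 1 H
  atom 2: C, bond orders sum to 4 (valence 4) → 0 H
  atom 3: C, bond orders sum to 4 (valence 4) → 0 H
  atom 4: O, bond orders sum to 1 (valence 2) → 1 H
  atom 5: O, bond orders sum to 2 (valence 2) → 0 H
  atom 6: C, bond orders sum to 3 (valence 4) → 1 H
  atom 7: C, bond orders sum to 3 (valence 4) → 1 H
Totals → C:4, H:4, O:2, S:1.

C4H4O2S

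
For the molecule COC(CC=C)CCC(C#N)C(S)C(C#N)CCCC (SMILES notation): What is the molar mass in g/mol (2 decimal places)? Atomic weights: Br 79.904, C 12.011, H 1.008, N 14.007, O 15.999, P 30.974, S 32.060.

294.46 g/mol

First, the molecular formula is C16H26N2OS (counting implicit H from valence).
  C: 16 × 12.011 = 192.176
  H: 26 × 1.008 = 26.208
  N: 2 × 14.007 = 28.014
  O: 1 × 15.999 = 15.999
  S: 1 × 32.060 = 32.060
Sum: 16×12.011 + 26×1.008 + 2×14.007 + 1×15.999 + 1×32.060 = 294.457 → 294.46 g/mol.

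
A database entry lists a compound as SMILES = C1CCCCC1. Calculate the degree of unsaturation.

Degree of unsaturation = (number of rings) + (number of π bonds).
Ring closures in the SMILES: 1.
π bonds: none → 0 DoU from unsaturation.
Total DoU = 1 + 0 = 1.

1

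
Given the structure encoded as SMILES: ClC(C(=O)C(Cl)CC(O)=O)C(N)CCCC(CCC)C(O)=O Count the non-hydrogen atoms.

22

Every atom symbol written in the SMILES (organic subset) is one heavy atom; implicit H are not written.
Heavy atoms by element → C:14, Cl:2, N:1, O:5.
Total: 22.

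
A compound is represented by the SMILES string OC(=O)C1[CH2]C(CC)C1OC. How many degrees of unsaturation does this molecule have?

Molecular formula: C8H14O3.
DoU = (2C + 2 + N − H − X) / 2, where X is the halogen count and O/S are ignored.
    = (2·8 + 2 + 0 − 14 − 0) / 2 = 4 / 2 = 2.

2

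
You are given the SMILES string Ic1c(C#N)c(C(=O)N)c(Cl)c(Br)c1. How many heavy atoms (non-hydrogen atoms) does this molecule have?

Every atom symbol written in the SMILES (organic subset) is one heavy atom; implicit H are not written.
Heavy atoms by element → Br:1, C:8, Cl:1, I:1, N:2, O:1.
Total: 14.

14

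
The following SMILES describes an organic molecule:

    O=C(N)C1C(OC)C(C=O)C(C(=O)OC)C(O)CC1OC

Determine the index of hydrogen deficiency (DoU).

Molecular formula: C13H21NO7.
DoU = (2C + 2 + N − H − X) / 2, where X is the halogen count and O/S are ignored.
    = (2·13 + 2 + 1 − 21 − 0) / 2 = 8 / 2 = 4.

4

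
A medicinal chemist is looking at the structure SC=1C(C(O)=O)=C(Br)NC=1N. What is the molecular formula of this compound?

C5H5BrN2O2S

Walk through each heavy atom and fill implicit hydrogens from standard valence (C 4, N 3, O 2, S 2, halogen 1):
  atom 1: S, bond orders sum to 1 (valence 2) → 1 H
  atom 2: C, bond orders sum to 4 (valence 4) → 0 H
  atom 3: C, bond orders sum to 4 (valence 4) → 0 H
  atom 4: C, bond orders sum to 4 (valence 4) → 0 H
  atom 5: O, bond orders sum to 1 (valence 2) → 1 H
  atom 6: O, bond orders sum to 2 (valence 2) → 0 H
  atom 7: C, bond orders sum to 4 (valence 4) → 0 H
  atom 8: Br (halogen, monovalent) → 0 H
  atom 9: N, bond orders sum to 2 (valence 3) → 1 H
  atom 10: C, bond orders sum to 4 (valence 4) → 0 H
  atom 11: N, bond orders sum to 1 (valence 3) → 2 H
Totals → C:5, H:5, Br:1, N:2, O:2, S:1.
In Hill order: C5H5BrN2O2S.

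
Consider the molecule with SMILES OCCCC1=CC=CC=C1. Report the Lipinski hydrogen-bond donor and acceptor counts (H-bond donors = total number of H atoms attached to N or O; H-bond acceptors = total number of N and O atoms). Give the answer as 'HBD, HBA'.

1, 1

Donors: find every N or O and count the H atoms it carries.
  atom 1 (O): bond orders sum to 1 → 1 H
Lipinski HBD = 1.
Acceptors: N atoms = 0, O atoms = 1 → HBA = 1.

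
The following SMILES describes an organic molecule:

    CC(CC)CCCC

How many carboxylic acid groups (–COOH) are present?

0

Scan the SMILES for the carboxylic acid motif — none present.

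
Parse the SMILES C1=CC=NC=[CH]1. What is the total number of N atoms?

1

Scan the SMILES for N atoms (remember two-letter symbols like Cl and Br are single atoms).
Nitrogen count: 1.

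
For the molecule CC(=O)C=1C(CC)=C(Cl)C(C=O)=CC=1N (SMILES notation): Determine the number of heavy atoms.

15

Every atom symbol written in the SMILES (organic subset) is one heavy atom; implicit H are not written.
Heavy atoms by element → C:11, Cl:1, N:1, O:2.
Total: 15.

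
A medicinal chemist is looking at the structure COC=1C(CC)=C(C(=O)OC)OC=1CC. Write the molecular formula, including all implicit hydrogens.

Walk through each heavy atom and fill implicit hydrogens from standard valence (C 4, N 3, O 2, S 2, halogen 1):
  atom 1: C, bond orders sum to 1 (valence 4) → 3 H
  atom 2: O, bond orders sum to 2 (valence 2) → 0 H
  atom 3: C, bond orders sum to 4 (valence 4) → 0 H
  atom 4: C, bond orders sum to 4 (valence 4) → 0 H
  atom 5: C, bond orders sum to 2 (valence 4) → 2 H
  atom 6: C, bond orders sum to 1 (valence 4) → 3 H
  atom 7: C, bond orders sum to 4 (valence 4) → 0 H
  atom 8: C, bond orders sum to 4 (valence 4) → 0 H
  atom 9: O, bond orders sum to 2 (valence 2) → 0 H
  atom 10: O, bond orders sum to 2 (valence 2) → 0 H
  atom 11: C, bond orders sum to 1 (valence 4) → 3 H
  atom 12: O, bond orders sum to 2 (valence 2) → 0 H
  atom 13: C, bond orders sum to 4 (valence 4) → 0 H
  atom 14: C, bond orders sum to 2 (valence 4) → 2 H
  atom 15: C, bond orders sum to 1 (valence 4) → 3 H
Totals → C:11, H:16, O:4.

C11H16O4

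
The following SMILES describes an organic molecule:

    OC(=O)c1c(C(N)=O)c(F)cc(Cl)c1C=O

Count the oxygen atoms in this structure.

Scan the SMILES for O atoms (remember two-letter symbols like Cl and Br are single atoms).
Oxygen count: 4.

4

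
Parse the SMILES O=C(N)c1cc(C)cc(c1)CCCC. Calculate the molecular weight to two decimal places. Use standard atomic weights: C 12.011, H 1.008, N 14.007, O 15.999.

191.27 g/mol

First, the molecular formula is C12H17NO (counting implicit H from valence).
  C: 12 × 12.011 = 144.132
  H: 17 × 1.008 = 17.136
  N: 1 × 14.007 = 14.007
  O: 1 × 15.999 = 15.999
Sum: 12×12.011 + 17×1.008 + 1×14.007 + 1×15.999 = 191.274 → 191.27 g/mol.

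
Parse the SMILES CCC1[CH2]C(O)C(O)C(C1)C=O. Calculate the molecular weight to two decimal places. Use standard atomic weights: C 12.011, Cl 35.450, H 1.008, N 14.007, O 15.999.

172.22 g/mol

First, the molecular formula is C9H16O3 (counting implicit H from valence).
  C: 9 × 12.011 = 108.099
  H: 16 × 1.008 = 16.128
  O: 3 × 15.999 = 47.997
Sum: 9×12.011 + 16×1.008 + 3×15.999 = 172.224 → 172.22 g/mol.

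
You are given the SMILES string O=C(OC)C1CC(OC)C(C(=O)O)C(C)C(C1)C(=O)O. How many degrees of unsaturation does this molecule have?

4

Degree of unsaturation = (number of rings) + (number of π bonds).
Ring closures in the SMILES: 1.
π bonds: 3 double bonds (each 1 DoU) → 3 DoU from unsaturation.
Total DoU = 1 + 3 = 4.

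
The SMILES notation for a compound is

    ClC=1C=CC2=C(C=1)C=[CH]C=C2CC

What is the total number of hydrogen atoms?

11

Walk through each heavy atom and fill implicit hydrogens from standard valence (C 4, N 3, O 2, S 2, halogen 1):
  atom 1: Cl (halogen, monovalent) → 0 H
  atom 2: C, bond orders sum to 4 (valence 4) → 0 H
  atom 3: C, bond orders sum to 3 (valence 4) → 1 H
  atom 4: C, bond orders sum to 3 (valence 4) → 1 H
  atom 5: C, bond orders sum to 4 (valence 4) → 0 H
  atom 6: C, bond orders sum to 4 (valence 4) → 0 H
  atom 7: C, bond orders sum to 3 (valence 4) → 1 H
  atom 8: C, bond orders sum to 3 (valence 4) → 1 H
  atom 9: C with explicit H count 1
  atom 10: C, bond orders sum to 3 (valence 4) → 1 H
  atom 11: C, bond orders sum to 4 (valence 4) → 0 H
  atom 12: C, bond orders sum to 2 (valence 4) → 2 H
  atom 13: C, bond orders sum to 1 (valence 4) → 3 H
Total hydrogens: 11.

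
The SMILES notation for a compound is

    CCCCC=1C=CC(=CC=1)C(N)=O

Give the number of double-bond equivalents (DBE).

5

Degree of unsaturation = (number of rings) + (number of π bonds).
Ring closures in the SMILES: 1.
π bonds: 4 double bonds (each 1 DoU) → 4 DoU from unsaturation.
Total DoU = 1 + 4 = 5.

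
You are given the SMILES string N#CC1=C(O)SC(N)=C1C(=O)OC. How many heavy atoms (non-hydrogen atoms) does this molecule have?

13

Every atom symbol written in the SMILES (organic subset) is one heavy atom; implicit H are not written.
Heavy atoms by element → C:7, N:2, O:3, S:1.
Total: 13.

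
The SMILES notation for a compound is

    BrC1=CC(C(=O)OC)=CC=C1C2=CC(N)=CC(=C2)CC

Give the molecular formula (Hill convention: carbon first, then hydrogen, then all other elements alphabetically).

Walk through each heavy atom and fill implicit hydrogens from standard valence (C 4, N 3, O 2, S 2, halogen 1):
  atom 1: Br (halogen, monovalent) → 0 H
  atom 2: C, bond orders sum to 4 (valence 4) → 0 H
  atom 3: C, bond orders sum to 3 (valence 4) → 1 H
  atom 4: C, bond orders sum to 4 (valence 4) → 0 H
  atom 5: C, bond orders sum to 4 (valence 4) → 0 H
  atom 6: O, bond orders sum to 2 (valence 2) → 0 H
  atom 7: O, bond orders sum to 2 (valence 2) → 0 H
  atom 8: C, bond orders sum to 1 (valence 4) → 3 H
  atom 9: C, bond orders sum to 3 (valence 4) → 1 H
  atom 10: C, bond orders sum to 3 (valence 4) → 1 H
  atom 11: C, bond orders sum to 4 (valence 4) → 0 H
  atom 12: C, bond orders sum to 4 (valence 4) → 0 H
  atom 13: C, bond orders sum to 3 (valence 4) → 1 H
  atom 14: C, bond orders sum to 4 (valence 4) → 0 H
  atom 15: N, bond orders sum to 1 (valence 3) → 2 H
  atom 16: C, bond orders sum to 3 (valence 4) → 1 H
  atom 17: C, bond orders sum to 4 (valence 4) → 0 H
  atom 18: C, bond orders sum to 3 (valence 4) → 1 H
  atom 19: C, bond orders sum to 2 (valence 4) → 2 H
  atom 20: C, bond orders sum to 1 (valence 4) → 3 H
Totals → C:16, H:16, Br:1, N:1, O:2.

C16H16BrNO2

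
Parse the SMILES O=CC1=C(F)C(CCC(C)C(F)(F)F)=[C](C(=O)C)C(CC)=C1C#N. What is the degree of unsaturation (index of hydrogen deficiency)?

Degree of unsaturation = (number of rings) + (number of π bonds).
Ring closures in the SMILES: 1.
π bonds: 5 double bonds (each 1 DoU), 1 triple bond (each 2 DoU) → 7 DoU from unsaturation.
Total DoU = 1 + 7 = 8.

8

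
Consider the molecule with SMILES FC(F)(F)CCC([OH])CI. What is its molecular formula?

Walk through each heavy atom and fill implicit hydrogens from standard valence (C 4, N 3, O 2, S 2, halogen 1):
  atom 1: F (halogen, monovalent) → 0 H
  atom 2: C, bond orders sum to 4 (valence 4) → 0 H
  atom 3: F (halogen, monovalent) → 0 H
  atom 4: F (halogen, monovalent) → 0 H
  atom 5: C, bond orders sum to 2 (valence 4) → 2 H
  atom 6: C, bond orders sum to 2 (valence 4) → 2 H
  atom 7: C, bond orders sum to 3 (valence 4) → 1 H
  atom 8: O with explicit H count 1
  atom 9: C, bond orders sum to 2 (valence 4) → 2 H
  atom 10: I (halogen, monovalent) → 0 H
Totals → C:5, H:8, F:3, I:1, O:1.

C5H8F3IO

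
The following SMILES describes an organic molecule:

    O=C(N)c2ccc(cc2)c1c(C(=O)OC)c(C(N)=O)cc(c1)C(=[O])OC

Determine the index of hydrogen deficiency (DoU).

12

Molecular formula: C18H16N2O6.
DoU = (2C + 2 + N − H − X) / 2, where X is the halogen count and O/S are ignored.
    = (2·18 + 2 + 2 − 16 − 0) / 2 = 24 / 2 = 12.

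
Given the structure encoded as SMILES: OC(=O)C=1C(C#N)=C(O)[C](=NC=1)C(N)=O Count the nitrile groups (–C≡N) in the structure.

1

The nitrile motif appears at heavy-atom position 6 in the SMILES.
Other groups present: 1 amide, 1 carboxylic acid, 1 hydroxyl.
Nitrile count: 1.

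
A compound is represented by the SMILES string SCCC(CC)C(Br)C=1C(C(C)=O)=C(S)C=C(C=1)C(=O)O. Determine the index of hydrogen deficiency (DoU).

6

Molecular formula: C15H19BrO3S2.
DoU = (2C + 2 + N − H − X) / 2, where X is the halogen count and O/S are ignored.
    = (2·15 + 2 + 0 − 19 − 1) / 2 = 12 / 2 = 6.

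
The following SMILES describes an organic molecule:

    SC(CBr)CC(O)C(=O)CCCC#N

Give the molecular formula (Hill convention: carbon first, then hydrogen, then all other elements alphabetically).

Walk through each heavy atom and fill implicit hydrogens from standard valence (C 4, N 3, O 2, S 2, halogen 1):
  atom 1: S, bond orders sum to 1 (valence 2) → 1 H
  atom 2: C, bond orders sum to 3 (valence 4) → 1 H
  atom 3: C, bond orders sum to 2 (valence 4) → 2 H
  atom 4: Br (halogen, monovalent) → 0 H
  atom 5: C, bond orders sum to 2 (valence 4) → 2 H
  atom 6: C, bond orders sum to 3 (valence 4) → 1 H
  atom 7: O, bond orders sum to 1 (valence 2) → 1 H
  atom 8: C, bond orders sum to 4 (valence 4) → 0 H
  atom 9: O, bond orders sum to 2 (valence 2) → 0 H
  atom 10: C, bond orders sum to 2 (valence 4) → 2 H
  atom 11: C, bond orders sum to 2 (valence 4) → 2 H
  atom 12: C, bond orders sum to 2 (valence 4) → 2 H
  atom 13: C, bond orders sum to 4 (valence 4) → 0 H
  atom 14: N, bond orders sum to 3 (valence 3) → 0 H
Totals → C:9, H:14, Br:1, N:1, O:2, S:1.

C9H14BrNO2S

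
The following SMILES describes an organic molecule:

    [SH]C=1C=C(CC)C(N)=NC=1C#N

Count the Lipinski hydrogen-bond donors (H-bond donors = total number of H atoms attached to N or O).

Donors: find every N or O and count the H atoms it carries.
  atom 8 (N): bond orders sum to 1 → 2 H
  atom 9 (N): bond orders sum to 3 → 0 H
  atom 12 (N): bond orders sum to 3 → 0 H
Lipinski HBD = 2.

2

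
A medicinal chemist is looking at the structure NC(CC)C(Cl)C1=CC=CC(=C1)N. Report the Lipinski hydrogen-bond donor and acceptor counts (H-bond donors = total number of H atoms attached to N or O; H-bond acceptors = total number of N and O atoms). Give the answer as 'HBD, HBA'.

Donors: find every N or O and count the H atoms it carries.
  atom 1 (N): bond orders sum to 1 → 2 H
  atom 13 (N): bond orders sum to 1 → 2 H
Lipinski HBD = 4.
Acceptors: N atoms = 2, O atoms = 0 → HBA = 2.

4, 2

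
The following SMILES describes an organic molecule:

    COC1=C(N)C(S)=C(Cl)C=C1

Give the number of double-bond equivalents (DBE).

Degree of unsaturation = (number of rings) + (number of π bonds).
Ring closures in the SMILES: 1.
π bonds: 3 double bonds (each 1 DoU) → 3 DoU from unsaturation.
Total DoU = 1 + 3 = 4.

4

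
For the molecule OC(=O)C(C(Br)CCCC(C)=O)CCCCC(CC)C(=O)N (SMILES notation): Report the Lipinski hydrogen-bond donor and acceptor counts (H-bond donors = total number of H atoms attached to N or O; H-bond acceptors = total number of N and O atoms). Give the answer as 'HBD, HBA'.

Donors: find every N or O and count the H atoms it carries.
  atom 1 (O): bond orders sum to 1 → 1 H
  atom 3 (O): bond orders sum to 2 → 0 H
  atom 12 (O): bond orders sum to 2 → 0 H
  atom 21 (O): bond orders sum to 2 → 0 H
  atom 22 (N): bond orders sum to 1 → 2 H
Lipinski HBD = 3.
Acceptors: N atoms = 1, O atoms = 4 → HBA = 5.

3, 5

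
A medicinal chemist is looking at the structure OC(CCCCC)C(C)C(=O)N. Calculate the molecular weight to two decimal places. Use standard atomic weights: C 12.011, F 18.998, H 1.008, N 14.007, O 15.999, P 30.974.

First, the molecular formula is C9H19NO2 (counting implicit H from valence).
  C: 9 × 12.011 = 108.099
  H: 19 × 1.008 = 19.152
  N: 1 × 14.007 = 14.007
  O: 2 × 15.999 = 31.998
Sum: 9×12.011 + 19×1.008 + 1×14.007 + 2×15.999 = 173.256 → 173.26 g/mol.

173.26 g/mol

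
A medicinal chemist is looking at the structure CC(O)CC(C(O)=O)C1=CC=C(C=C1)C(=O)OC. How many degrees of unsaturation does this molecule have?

Degree of unsaturation = (number of rings) + (number of π bonds).
Ring closures in the SMILES: 1.
π bonds: 5 double bonds (each 1 DoU) → 5 DoU from unsaturation.
Total DoU = 1 + 5 = 6.

6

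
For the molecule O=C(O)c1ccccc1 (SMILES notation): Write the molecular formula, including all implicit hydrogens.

Walk through each heavy atom and fill implicit hydrogens from standard valence (C 4, N 3, O 2, S 2, halogen 1); for lowercase aromatic atoms, an aromatic c carries 1 H when it has two neighbours and 0 H with three, and aromatic n carries 0 H:
  atom 1: O, bond orders sum to 2 (valence 2) → 0 H
  atom 2: C, bond orders sum to 4 (valence 4) → 0 H
  atom 3: O, bond orders sum to 1 (valence 2) → 1 H
  atom 4: aromatic c, 3 neighbours → 0 H
  atom 5: aromatic c, 2 neighbours → 1 H
  atom 6: aromatic c, 2 neighbours → 1 H
  atom 7: aromatic c, 2 neighbours → 1 H
  atom 8: aromatic c, 2 neighbours → 1 H
  atom 9: aromatic c, 2 neighbours → 1 H
Totals → C:7, H:6, O:2.

C7H6O2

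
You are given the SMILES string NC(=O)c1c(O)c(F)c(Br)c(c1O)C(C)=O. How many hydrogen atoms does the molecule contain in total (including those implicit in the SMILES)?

7

Walk through each heavy atom and fill implicit hydrogens from standard valence (C 4, N 3, O 2, S 2, halogen 1); for lowercase aromatic atoms, an aromatic c carries 1 H when it has two neighbours and 0 H with three, and aromatic n carries 0 H:
  atom 1: N, bond orders sum to 1 (valence 3) → 2 H
  atom 2: C, bond orders sum to 4 (valence 4) → 0 H
  atom 3: O, bond orders sum to 2 (valence 2) → 0 H
  atom 4: aromatic c, 3 neighbours → 0 H
  atom 5: aromatic c, 3 neighbours → 0 H
  atom 6: O, bond orders sum to 1 (valence 2) → 1 H
  atom 7: aromatic c, 3 neighbours → 0 H
  atom 8: F (halogen, monovalent) → 0 H
  atom 9: aromatic c, 3 neighbours → 0 H
  atom 10: Br (halogen, monovalent) → 0 H
  atom 11: aromatic c, 3 neighbours → 0 H
  atom 12: aromatic c, 3 neighbours → 0 H
  atom 13: O, bond orders sum to 1 (valence 2) → 1 H
  atom 14: C, bond orders sum to 4 (valence 4) → 0 H
  atom 15: C, bond orders sum to 1 (valence 4) → 3 H
  atom 16: O, bond orders sum to 2 (valence 2) → 0 H
Total hydrogens: 7.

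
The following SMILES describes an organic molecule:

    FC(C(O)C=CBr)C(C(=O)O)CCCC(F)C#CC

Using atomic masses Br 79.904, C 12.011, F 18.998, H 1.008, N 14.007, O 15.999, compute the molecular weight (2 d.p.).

339.18 g/mol

First, the molecular formula is C13H17BrF2O3 (counting implicit H from valence).
  Br: 1 × 79.904 = 79.904
  C: 13 × 12.011 = 156.143
  F: 2 × 18.998 = 37.996
  H: 17 × 1.008 = 17.136
  O: 3 × 15.999 = 47.997
Sum: 1×79.904 + 13×12.011 + 2×18.998 + 17×1.008 + 3×15.999 = 339.176 → 339.18 g/mol.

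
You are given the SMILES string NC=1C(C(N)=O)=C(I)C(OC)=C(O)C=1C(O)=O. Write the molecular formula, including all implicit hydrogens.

C9H9IN2O5

Walk through each heavy atom and fill implicit hydrogens from standard valence (C 4, N 3, O 2, S 2, halogen 1):
  atom 1: N, bond orders sum to 1 (valence 3) → 2 H
  atom 2: C, bond orders sum to 4 (valence 4) → 0 H
  atom 3: C, bond orders sum to 4 (valence 4) → 0 H
  atom 4: C, bond orders sum to 4 (valence 4) → 0 H
  atom 5: N, bond orders sum to 1 (valence 3) → 2 H
  atom 6: O, bond orders sum to 2 (valence 2) → 0 H
  atom 7: C, bond orders sum to 4 (valence 4) → 0 H
  atom 8: I (halogen, monovalent) → 0 H
  atom 9: C, bond orders sum to 4 (valence 4) → 0 H
  atom 10: O, bond orders sum to 2 (valence 2) → 0 H
  atom 11: C, bond orders sum to 1 (valence 4) → 3 H
  atom 12: C, bond orders sum to 4 (valence 4) → 0 H
  atom 13: O, bond orders sum to 1 (valence 2) → 1 H
  atom 14: C, bond orders sum to 4 (valence 4) → 0 H
  atom 15: C, bond orders sum to 4 (valence 4) → 0 H
  atom 16: O, bond orders sum to 1 (valence 2) → 1 H
  atom 17: O, bond orders sum to 2 (valence 2) → 0 H
Totals → C:9, H:9, I:1, N:2, O:5.
In Hill order: C9H9IN2O5.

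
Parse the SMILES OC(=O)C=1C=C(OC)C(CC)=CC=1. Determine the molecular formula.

Walk through each heavy atom and fill implicit hydrogens from standard valence (C 4, N 3, O 2, S 2, halogen 1):
  atom 1: O, bond orders sum to 1 (valence 2) → 1 H
  atom 2: C, bond orders sum to 4 (valence 4) → 0 H
  atom 3: O, bond orders sum to 2 (valence 2) → 0 H
  atom 4: C, bond orders sum to 4 (valence 4) → 0 H
  atom 5: C, bond orders sum to 3 (valence 4) → 1 H
  atom 6: C, bond orders sum to 4 (valence 4) → 0 H
  atom 7: O, bond orders sum to 2 (valence 2) → 0 H
  atom 8: C, bond orders sum to 1 (valence 4) → 3 H
  atom 9: C, bond orders sum to 4 (valence 4) → 0 H
  atom 10: C, bond orders sum to 2 (valence 4) → 2 H
  atom 11: C, bond orders sum to 1 (valence 4) → 3 H
  atom 12: C, bond orders sum to 3 (valence 4) → 1 H
  atom 13: C, bond orders sum to 3 (valence 4) → 1 H
Totals → C:10, H:12, O:3.
In Hill order: C10H12O3.

C10H12O3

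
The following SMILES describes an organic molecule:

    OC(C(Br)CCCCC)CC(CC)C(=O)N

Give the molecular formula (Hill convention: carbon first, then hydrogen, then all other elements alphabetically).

C12H24BrNO2

Walk through each heavy atom and fill implicit hydrogens from standard valence (C 4, N 3, O 2, S 2, halogen 1):
  atom 1: O, bond orders sum to 1 (valence 2) → 1 H
  atom 2: C, bond orders sum to 3 (valence 4) → 1 H
  atom 3: C, bond orders sum to 3 (valence 4) → 1 H
  atom 4: Br (halogen, monovalent) → 0 H
  atom 5: C, bond orders sum to 2 (valence 4) → 2 H
  atom 6: C, bond orders sum to 2 (valence 4) → 2 H
  atom 7: C, bond orders sum to 2 (valence 4) → 2 H
  atom 8: C, bond orders sum to 2 (valence 4) → 2 H
  atom 9: C, bond orders sum to 1 (valence 4) → 3 H
  atom 10: C, bond orders sum to 2 (valence 4) → 2 H
  atom 11: C, bond orders sum to 3 (valence 4) → 1 H
  atom 12: C, bond orders sum to 2 (valence 4) → 2 H
  atom 13: C, bond orders sum to 1 (valence 4) → 3 H
  atom 14: C, bond orders sum to 4 (valence 4) → 0 H
  atom 15: O, bond orders sum to 2 (valence 2) → 0 H
  atom 16: N, bond orders sum to 1 (valence 3) → 2 H
Totals → C:12, H:24, Br:1, N:1, O:2.
In Hill order: C12H24BrNO2.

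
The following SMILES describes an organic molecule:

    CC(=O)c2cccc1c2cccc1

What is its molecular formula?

Walk through each heavy atom and fill implicit hydrogens from standard valence (C 4, N 3, O 2, S 2, halogen 1); for lowercase aromatic atoms, an aromatic c carries 1 H when it has two neighbours and 0 H with three, and aromatic n carries 0 H:
  atom 1: C, bond orders sum to 1 (valence 4) → 3 H
  atom 2: C, bond orders sum to 4 (valence 4) → 0 H
  atom 3: O, bond orders sum to 2 (valence 2) → 0 H
  atom 4: aromatic c, 3 neighbours → 0 H
  atom 5: aromatic c, 2 neighbours → 1 H
  atom 6: aromatic c, 2 neighbours → 1 H
  atom 7: aromatic c, 2 neighbours → 1 H
  atom 8: aromatic c, 3 neighbours → 0 H
  atom 9: aromatic c, 3 neighbours → 0 H
  atom 10: aromatic c, 2 neighbours → 1 H
  atom 11: aromatic c, 2 neighbours → 1 H
  atom 12: aromatic c, 2 neighbours → 1 H
  atom 13: aromatic c, 2 neighbours → 1 H
Totals → C:12, H:10, O:1.
In Hill order: C12H10O.

C12H10O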